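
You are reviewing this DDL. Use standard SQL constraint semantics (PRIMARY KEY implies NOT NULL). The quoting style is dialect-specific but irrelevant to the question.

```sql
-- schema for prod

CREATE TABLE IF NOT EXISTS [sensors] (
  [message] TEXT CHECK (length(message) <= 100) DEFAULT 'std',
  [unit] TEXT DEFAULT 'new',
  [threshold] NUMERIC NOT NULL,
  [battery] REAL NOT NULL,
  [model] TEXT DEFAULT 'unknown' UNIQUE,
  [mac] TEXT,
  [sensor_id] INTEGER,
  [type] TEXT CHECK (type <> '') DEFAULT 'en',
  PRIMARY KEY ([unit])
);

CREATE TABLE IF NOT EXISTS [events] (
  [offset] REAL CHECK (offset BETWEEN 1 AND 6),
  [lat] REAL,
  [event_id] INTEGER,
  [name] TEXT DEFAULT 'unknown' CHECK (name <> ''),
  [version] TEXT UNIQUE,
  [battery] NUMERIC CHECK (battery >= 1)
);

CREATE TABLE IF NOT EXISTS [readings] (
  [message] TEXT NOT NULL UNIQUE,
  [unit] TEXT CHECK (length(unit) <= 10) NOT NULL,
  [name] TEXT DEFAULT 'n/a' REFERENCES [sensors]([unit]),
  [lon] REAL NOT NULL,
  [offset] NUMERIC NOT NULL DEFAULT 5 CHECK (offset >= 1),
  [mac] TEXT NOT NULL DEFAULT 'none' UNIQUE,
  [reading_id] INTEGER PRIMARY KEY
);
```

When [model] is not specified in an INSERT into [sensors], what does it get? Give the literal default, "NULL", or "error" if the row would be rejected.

model has an explicit DEFAULT 'unknown'.
When the column is omitted from an INSERT, that default is used.

'unknown'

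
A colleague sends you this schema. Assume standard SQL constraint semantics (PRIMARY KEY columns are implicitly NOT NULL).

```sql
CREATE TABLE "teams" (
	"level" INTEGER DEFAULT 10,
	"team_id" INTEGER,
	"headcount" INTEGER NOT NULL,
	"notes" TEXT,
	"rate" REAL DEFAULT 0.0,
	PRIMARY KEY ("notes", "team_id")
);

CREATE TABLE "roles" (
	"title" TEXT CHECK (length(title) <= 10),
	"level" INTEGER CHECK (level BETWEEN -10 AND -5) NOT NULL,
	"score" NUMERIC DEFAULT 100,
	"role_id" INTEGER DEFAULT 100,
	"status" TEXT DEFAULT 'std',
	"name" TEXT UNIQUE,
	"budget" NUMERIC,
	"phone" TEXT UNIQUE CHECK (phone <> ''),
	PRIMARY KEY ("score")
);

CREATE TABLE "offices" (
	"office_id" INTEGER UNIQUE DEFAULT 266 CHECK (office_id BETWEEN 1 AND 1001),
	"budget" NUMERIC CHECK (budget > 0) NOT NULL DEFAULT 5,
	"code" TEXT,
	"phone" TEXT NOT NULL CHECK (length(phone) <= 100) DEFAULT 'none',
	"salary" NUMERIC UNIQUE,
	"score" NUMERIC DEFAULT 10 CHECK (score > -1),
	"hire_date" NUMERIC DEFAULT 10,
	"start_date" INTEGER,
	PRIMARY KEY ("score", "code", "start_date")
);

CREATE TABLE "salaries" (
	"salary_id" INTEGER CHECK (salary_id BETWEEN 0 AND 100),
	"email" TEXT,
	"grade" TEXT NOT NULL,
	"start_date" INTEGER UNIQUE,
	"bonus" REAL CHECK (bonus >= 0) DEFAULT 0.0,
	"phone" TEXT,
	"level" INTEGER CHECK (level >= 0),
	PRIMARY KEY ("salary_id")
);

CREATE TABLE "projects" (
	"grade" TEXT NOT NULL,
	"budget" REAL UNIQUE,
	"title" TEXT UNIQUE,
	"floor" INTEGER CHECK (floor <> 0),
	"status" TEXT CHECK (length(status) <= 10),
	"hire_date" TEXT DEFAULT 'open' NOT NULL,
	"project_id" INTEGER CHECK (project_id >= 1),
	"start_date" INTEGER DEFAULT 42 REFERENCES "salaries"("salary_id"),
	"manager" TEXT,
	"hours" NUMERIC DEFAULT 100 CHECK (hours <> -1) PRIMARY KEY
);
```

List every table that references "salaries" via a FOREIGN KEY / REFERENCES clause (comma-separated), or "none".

projects

- projects.start_date references salaries(salary_id).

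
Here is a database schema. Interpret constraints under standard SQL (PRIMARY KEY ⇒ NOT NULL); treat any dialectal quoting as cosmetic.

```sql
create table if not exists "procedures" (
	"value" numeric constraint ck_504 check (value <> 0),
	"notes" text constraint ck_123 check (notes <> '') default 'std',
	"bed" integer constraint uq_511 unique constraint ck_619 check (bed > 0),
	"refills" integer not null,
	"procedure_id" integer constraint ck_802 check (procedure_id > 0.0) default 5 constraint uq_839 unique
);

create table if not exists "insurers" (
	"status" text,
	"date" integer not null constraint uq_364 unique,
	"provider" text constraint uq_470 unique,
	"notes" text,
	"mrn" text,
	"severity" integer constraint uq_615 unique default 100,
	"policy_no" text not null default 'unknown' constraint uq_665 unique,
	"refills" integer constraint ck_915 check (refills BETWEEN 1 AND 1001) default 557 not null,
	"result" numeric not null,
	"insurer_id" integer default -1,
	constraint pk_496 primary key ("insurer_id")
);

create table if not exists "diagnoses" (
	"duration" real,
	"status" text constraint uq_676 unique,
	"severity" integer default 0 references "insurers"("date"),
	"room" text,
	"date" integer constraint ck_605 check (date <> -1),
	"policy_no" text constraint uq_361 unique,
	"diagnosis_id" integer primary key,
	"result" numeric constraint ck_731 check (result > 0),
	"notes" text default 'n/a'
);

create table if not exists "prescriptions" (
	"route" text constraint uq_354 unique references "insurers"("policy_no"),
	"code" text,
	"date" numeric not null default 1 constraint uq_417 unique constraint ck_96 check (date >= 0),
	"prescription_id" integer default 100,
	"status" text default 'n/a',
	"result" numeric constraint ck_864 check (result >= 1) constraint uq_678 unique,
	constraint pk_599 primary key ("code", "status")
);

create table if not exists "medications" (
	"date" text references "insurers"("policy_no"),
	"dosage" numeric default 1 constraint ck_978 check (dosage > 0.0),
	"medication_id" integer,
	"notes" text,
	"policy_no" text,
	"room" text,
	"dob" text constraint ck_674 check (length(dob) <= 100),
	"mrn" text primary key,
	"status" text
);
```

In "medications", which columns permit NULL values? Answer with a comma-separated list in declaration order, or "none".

- date: a foreign key column may be NULL unless separately constrained → nullable.
- dosage: CHECK does not forbid NULL (a CHECK constraint passes when its expression is NULL) → nullable.
- medication_id: no NOT NULL constraint applies → nullable.
- notes: no NOT NULL constraint applies → nullable.
- policy_no: no NOT NULL constraint applies → nullable.
- room: no NOT NULL constraint applies → nullable.
- dob: CHECK does not forbid NULL (a CHECK constraint passes when its expression is NULL) → nullable.
- mrn: part of the PRIMARY KEY, which implies NOT NULL → not nullable.
- status: no NOT NULL constraint applies → nullable.

date, dosage, medication_id, notes, policy_no, room, dob, status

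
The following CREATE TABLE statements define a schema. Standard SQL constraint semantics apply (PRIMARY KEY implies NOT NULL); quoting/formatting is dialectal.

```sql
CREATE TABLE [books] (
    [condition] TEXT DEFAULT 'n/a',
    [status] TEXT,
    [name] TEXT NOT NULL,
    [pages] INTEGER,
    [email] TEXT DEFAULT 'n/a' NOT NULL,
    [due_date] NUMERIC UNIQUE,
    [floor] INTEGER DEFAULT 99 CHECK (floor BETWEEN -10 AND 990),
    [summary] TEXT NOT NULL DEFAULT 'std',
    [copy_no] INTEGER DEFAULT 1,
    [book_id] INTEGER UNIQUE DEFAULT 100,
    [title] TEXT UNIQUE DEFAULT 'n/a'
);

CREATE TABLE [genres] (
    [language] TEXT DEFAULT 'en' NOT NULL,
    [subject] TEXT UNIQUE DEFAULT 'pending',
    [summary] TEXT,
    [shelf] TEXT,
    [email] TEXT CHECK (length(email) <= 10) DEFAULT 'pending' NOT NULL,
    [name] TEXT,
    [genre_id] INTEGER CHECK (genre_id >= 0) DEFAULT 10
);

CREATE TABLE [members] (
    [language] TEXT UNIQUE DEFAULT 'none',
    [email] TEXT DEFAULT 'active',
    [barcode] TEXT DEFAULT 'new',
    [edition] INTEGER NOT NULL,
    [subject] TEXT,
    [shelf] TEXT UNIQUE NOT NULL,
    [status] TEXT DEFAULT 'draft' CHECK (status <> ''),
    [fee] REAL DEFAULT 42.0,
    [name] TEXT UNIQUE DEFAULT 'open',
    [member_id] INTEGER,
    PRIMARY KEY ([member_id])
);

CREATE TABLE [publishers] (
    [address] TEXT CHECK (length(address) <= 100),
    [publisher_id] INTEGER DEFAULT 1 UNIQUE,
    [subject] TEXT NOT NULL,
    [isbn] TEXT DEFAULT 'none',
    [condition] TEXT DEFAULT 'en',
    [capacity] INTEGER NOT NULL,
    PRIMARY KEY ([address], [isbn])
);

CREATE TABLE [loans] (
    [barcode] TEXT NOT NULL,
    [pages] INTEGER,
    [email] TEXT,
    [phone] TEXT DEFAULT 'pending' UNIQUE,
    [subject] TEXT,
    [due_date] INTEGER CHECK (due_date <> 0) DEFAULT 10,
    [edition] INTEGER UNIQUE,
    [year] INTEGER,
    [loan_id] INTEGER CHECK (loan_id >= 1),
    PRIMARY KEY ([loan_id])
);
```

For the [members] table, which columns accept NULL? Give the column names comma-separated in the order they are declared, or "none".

- language: UNIQUE does not imply NOT NULL → nullable.
- email: DEFAULT only fills an omitted column; an explicit NULL is still allowed → nullable.
- barcode: DEFAULT only fills an omitted column; an explicit NULL is still allowed → nullable.
- edition: declared NOT NULL → not nullable.
- subject: no NOT NULL constraint applies → nullable.
- shelf: declared NOT NULL → not nullable.
- status: CHECK does not forbid NULL (a CHECK constraint passes when its expression is NULL) → nullable.
- fee: DEFAULT only fills an omitted column; an explicit NULL is still allowed → nullable.
- name: UNIQUE does not imply NOT NULL → nullable.
- member_id: part of the PRIMARY KEY, which implies NOT NULL → not nullable.

language, email, barcode, subject, status, fee, name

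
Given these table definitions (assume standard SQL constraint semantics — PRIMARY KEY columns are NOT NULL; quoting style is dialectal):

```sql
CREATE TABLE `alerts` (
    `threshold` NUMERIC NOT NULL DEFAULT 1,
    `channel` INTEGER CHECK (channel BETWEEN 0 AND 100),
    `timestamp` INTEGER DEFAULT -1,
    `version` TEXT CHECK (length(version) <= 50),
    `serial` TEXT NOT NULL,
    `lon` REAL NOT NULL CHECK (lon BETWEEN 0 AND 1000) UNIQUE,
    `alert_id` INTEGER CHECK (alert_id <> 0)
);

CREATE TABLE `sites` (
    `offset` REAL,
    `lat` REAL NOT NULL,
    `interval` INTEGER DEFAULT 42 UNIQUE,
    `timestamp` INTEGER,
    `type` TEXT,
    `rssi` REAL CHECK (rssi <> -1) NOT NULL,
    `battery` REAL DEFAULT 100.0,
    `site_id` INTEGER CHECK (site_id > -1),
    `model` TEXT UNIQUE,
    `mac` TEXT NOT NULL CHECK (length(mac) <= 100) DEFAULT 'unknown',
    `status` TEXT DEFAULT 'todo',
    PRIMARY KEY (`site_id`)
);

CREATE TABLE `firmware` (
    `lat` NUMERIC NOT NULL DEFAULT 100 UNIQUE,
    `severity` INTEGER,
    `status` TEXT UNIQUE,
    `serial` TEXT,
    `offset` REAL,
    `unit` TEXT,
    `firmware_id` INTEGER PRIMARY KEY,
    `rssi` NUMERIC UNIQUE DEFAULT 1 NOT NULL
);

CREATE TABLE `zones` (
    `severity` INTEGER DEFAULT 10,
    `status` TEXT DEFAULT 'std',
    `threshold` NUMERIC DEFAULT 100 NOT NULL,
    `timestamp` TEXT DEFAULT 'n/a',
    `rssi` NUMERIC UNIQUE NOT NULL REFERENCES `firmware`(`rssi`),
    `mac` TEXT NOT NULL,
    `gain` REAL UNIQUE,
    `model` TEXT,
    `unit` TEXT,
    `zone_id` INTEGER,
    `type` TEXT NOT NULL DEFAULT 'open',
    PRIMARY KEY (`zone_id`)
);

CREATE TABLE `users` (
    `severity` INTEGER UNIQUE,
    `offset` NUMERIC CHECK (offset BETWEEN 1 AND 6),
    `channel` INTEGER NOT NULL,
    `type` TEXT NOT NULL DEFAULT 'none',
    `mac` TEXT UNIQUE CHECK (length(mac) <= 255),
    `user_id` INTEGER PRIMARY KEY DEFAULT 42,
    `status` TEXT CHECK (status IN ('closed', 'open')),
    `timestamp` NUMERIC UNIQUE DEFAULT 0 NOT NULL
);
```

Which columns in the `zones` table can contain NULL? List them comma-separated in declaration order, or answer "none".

- severity: DEFAULT only fills an omitted column; an explicit NULL is still allowed → nullable.
- status: DEFAULT only fills an omitted column; an explicit NULL is still allowed → nullable.
- threshold: declared NOT NULL → not nullable.
- timestamp: DEFAULT only fills an omitted column; an explicit NULL is still allowed → nullable.
- rssi: declared NOT NULL → not nullable.
- mac: declared NOT NULL → not nullable.
- gain: UNIQUE does not imply NOT NULL → nullable.
- model: no NOT NULL constraint applies → nullable.
- unit: no NOT NULL constraint applies → nullable.
- zone_id: part of the PRIMARY KEY, which implies NOT NULL → not nullable.
- type: declared NOT NULL → not nullable.

severity, status, timestamp, gain, model, unit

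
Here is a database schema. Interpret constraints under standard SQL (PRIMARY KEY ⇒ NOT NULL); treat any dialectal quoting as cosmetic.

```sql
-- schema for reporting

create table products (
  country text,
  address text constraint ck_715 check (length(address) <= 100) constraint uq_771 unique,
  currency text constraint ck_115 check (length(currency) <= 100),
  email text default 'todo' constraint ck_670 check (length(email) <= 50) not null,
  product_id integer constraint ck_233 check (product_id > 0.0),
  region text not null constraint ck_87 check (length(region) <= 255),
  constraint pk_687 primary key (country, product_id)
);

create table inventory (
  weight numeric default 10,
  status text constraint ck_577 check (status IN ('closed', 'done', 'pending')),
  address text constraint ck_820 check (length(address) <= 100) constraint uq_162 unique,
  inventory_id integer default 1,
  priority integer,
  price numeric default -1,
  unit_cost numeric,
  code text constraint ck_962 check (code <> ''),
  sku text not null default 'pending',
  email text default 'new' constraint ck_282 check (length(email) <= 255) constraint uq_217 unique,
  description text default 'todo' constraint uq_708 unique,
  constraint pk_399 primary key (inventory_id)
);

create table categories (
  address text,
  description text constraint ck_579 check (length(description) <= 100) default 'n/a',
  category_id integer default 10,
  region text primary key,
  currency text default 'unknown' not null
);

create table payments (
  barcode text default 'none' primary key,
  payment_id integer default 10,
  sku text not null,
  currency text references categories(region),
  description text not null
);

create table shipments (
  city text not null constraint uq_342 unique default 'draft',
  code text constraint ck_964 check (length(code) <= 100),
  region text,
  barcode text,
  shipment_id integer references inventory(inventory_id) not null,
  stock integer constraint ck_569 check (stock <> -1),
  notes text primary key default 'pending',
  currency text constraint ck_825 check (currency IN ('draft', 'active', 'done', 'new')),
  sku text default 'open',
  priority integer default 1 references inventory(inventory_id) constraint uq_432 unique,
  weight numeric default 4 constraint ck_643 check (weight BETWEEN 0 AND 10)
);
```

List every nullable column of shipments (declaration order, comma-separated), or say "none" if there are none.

code, region, barcode, stock, currency, sku, priority, weight

- city: declared NOT NULL → not nullable.
- code: CHECK does not forbid NULL (a CHECK constraint passes when its expression is NULL) → nullable.
- region: no NOT NULL constraint applies → nullable.
- barcode: no NOT NULL constraint applies → nullable.
- shipment_id: declared NOT NULL → not nullable.
- stock: CHECK does not forbid NULL (a CHECK constraint passes when its expression is NULL) → nullable.
- notes: part of the PRIMARY KEY, which implies NOT NULL → not nullable.
- currency: CHECK does not forbid NULL (a CHECK constraint passes when its expression is NULL) → nullable.
- sku: DEFAULT only fills an omitted column; an explicit NULL is still allowed → nullable.
- priority: a foreign key column may be NULL unless separately constrained → nullable.
- weight: CHECK does not forbid NULL (a CHECK constraint passes when its expression is NULL) → nullable.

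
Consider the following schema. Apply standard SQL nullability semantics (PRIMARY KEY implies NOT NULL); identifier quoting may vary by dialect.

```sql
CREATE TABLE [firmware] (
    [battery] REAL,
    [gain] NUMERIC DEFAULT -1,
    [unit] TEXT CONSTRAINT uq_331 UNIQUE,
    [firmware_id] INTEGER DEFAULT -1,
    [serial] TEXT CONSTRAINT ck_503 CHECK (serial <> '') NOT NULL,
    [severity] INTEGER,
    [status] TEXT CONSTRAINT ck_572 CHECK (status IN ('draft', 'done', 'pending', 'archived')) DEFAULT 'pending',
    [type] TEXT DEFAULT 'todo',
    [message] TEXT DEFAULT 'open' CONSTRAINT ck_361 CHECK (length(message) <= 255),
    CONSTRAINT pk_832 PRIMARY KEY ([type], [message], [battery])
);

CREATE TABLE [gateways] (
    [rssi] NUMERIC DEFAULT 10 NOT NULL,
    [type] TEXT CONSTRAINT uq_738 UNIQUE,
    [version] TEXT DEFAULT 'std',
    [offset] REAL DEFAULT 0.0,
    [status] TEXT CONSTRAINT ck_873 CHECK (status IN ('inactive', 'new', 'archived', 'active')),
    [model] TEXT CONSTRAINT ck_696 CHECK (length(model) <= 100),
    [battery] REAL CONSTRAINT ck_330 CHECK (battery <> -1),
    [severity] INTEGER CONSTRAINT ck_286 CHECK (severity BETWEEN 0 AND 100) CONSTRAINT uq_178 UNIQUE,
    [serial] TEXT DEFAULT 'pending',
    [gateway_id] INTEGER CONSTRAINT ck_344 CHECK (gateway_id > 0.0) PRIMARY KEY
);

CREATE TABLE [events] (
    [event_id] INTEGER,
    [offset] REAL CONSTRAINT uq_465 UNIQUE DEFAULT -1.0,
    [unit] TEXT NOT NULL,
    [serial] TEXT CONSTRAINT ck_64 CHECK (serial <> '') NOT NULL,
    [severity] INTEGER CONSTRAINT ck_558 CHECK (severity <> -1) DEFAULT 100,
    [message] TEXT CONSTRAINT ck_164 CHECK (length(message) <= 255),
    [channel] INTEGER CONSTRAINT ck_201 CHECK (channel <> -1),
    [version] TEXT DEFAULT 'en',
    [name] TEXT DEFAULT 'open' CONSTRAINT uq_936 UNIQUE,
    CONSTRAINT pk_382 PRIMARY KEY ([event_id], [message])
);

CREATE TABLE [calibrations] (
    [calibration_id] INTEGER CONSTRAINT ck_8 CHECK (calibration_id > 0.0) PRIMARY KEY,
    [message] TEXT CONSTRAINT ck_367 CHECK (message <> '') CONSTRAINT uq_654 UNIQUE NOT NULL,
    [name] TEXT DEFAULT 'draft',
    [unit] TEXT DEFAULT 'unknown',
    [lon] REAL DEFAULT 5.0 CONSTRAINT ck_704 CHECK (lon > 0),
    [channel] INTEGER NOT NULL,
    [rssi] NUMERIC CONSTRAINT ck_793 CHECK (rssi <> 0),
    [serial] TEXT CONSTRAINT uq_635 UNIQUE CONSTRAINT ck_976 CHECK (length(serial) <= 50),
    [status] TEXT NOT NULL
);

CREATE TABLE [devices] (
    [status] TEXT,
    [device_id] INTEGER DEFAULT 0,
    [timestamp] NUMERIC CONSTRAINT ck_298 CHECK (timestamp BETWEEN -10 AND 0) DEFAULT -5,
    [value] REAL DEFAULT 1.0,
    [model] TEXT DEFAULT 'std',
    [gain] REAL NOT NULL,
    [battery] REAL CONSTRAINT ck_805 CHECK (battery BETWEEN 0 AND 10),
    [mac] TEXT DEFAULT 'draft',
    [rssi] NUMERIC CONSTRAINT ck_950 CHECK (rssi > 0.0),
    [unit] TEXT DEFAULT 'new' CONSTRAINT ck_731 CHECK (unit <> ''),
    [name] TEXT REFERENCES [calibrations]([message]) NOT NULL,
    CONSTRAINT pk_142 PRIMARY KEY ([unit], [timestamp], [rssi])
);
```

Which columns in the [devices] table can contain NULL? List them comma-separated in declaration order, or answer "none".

status, device_id, value, model, battery, mac

- status: no NOT NULL constraint applies → nullable.
- device_id: DEFAULT only fills an omitted column; an explicit NULL is still allowed → nullable.
- timestamp: part of the PRIMARY KEY, which implies NOT NULL → not nullable.
- value: DEFAULT only fills an omitted column; an explicit NULL is still allowed → nullable.
- model: DEFAULT only fills an omitted column; an explicit NULL is still allowed → nullable.
- gain: declared NOT NULL → not nullable.
- battery: CHECK does not forbid NULL (a CHECK constraint passes when its expression is NULL) → nullable.
- mac: DEFAULT only fills an omitted column; an explicit NULL is still allowed → nullable.
- rssi: part of the PRIMARY KEY, which implies NOT NULL → not nullable.
- unit: part of the PRIMARY KEY, which implies NOT NULL → not nullable.
- name: declared NOT NULL → not nullable.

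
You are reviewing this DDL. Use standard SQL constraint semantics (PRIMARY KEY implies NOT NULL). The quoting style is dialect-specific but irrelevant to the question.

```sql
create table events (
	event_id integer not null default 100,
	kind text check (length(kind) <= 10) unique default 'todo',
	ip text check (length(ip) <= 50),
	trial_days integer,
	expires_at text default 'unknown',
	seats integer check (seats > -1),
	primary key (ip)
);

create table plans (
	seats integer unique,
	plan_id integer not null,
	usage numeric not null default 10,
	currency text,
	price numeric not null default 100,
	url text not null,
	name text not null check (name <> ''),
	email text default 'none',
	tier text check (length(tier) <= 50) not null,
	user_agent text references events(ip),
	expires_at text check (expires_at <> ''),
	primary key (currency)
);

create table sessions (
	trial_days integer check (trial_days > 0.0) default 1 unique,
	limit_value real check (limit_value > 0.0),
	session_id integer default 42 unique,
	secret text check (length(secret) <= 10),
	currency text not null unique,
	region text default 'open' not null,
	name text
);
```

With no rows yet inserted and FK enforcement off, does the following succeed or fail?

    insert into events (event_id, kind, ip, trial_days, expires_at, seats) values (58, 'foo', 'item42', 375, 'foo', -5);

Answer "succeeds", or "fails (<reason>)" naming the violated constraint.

The value -5 for seats violates CHECK (seats > -1).

fails (CHECK on seats)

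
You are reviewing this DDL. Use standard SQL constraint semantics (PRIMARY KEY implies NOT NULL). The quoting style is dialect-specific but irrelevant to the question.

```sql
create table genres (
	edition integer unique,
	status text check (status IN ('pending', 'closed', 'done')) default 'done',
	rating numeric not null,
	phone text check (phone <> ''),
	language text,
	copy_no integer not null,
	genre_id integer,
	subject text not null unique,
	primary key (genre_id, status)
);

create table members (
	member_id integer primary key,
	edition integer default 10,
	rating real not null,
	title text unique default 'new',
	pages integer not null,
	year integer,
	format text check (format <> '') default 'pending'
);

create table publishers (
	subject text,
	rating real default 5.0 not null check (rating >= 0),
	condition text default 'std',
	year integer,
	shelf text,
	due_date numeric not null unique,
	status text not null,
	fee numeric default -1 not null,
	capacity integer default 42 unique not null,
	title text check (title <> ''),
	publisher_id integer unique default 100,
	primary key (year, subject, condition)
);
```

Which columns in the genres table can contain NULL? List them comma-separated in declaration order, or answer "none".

edition, phone, language

- edition: UNIQUE does not imply NOT NULL → nullable.
- status: part of the PRIMARY KEY, which implies NOT NULL → not nullable.
- rating: declared NOT NULL → not nullable.
- phone: CHECK does not forbid NULL (a CHECK constraint passes when its expression is NULL) → nullable.
- language: no NOT NULL constraint applies → nullable.
- copy_no: declared NOT NULL → not nullable.
- genre_id: part of the PRIMARY KEY, which implies NOT NULL → not nullable.
- subject: declared NOT NULL → not nullable.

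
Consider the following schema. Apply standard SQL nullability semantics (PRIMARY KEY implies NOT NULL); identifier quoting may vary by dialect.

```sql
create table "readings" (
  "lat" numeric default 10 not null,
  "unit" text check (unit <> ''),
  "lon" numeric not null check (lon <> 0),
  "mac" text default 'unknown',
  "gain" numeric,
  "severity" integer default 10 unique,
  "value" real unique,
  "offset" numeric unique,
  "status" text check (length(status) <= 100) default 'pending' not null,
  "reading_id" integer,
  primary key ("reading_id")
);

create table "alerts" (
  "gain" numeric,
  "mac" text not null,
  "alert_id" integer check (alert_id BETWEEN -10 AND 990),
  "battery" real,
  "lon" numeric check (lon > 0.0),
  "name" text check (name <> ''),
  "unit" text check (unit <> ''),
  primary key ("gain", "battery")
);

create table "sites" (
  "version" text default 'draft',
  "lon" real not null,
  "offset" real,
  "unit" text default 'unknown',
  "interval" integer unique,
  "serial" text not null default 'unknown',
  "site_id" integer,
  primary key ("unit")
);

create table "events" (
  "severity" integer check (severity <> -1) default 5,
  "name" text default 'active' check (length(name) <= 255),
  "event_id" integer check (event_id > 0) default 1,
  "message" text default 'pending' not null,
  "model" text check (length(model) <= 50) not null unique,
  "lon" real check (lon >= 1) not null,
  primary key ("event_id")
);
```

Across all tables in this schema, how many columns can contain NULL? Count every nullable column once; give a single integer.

readings: 6 nullable (unit, mac, gain, severity, value, offset — PK (reading_id) and explicit NOT NULL columns excluded).
alerts: 4 nullable (alert_id, lon, name, unit — PK (gain, battery) and explicit NOT NULL columns excluded).
sites: 4 nullable (version, offset, interval, site_id — PK (unit) and explicit NOT NULL columns excluded).
events: 2 nullable (severity, name — PK (event_id) and explicit NOT NULL columns excluded).
Total: 6 + 4 + 4 + 2 = 16.

16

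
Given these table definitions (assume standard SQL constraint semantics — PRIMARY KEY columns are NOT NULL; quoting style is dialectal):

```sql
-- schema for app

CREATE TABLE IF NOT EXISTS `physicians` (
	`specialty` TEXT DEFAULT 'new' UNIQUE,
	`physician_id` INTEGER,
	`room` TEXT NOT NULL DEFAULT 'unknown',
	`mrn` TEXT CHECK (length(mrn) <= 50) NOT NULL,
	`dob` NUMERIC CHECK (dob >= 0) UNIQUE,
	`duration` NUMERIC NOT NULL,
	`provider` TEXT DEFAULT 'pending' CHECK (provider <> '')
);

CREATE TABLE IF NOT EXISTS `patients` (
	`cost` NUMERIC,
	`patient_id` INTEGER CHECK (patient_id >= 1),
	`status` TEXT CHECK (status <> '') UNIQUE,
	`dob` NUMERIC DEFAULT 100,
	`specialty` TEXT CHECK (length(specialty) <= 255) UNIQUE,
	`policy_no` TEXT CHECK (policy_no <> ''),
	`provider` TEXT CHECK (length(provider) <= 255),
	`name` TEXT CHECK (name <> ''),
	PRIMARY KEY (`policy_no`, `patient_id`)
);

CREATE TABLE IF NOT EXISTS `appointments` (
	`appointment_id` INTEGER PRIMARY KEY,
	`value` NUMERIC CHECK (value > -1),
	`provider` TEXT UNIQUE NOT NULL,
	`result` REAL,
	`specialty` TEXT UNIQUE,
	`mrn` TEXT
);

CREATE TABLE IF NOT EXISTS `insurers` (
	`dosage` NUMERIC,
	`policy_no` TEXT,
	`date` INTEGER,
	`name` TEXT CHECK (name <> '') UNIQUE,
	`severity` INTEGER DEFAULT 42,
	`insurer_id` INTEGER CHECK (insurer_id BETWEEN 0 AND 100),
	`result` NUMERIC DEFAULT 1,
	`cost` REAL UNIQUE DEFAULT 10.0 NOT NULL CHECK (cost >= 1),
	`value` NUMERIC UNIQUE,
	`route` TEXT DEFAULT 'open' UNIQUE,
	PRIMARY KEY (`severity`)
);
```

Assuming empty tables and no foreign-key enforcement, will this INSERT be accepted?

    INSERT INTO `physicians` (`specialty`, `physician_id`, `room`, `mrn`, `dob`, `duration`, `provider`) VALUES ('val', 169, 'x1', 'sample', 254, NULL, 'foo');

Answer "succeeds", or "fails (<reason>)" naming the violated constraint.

fails (NOT NULL on duration)

duration is explicitly set to NULL, but duration is declared NOT NULL.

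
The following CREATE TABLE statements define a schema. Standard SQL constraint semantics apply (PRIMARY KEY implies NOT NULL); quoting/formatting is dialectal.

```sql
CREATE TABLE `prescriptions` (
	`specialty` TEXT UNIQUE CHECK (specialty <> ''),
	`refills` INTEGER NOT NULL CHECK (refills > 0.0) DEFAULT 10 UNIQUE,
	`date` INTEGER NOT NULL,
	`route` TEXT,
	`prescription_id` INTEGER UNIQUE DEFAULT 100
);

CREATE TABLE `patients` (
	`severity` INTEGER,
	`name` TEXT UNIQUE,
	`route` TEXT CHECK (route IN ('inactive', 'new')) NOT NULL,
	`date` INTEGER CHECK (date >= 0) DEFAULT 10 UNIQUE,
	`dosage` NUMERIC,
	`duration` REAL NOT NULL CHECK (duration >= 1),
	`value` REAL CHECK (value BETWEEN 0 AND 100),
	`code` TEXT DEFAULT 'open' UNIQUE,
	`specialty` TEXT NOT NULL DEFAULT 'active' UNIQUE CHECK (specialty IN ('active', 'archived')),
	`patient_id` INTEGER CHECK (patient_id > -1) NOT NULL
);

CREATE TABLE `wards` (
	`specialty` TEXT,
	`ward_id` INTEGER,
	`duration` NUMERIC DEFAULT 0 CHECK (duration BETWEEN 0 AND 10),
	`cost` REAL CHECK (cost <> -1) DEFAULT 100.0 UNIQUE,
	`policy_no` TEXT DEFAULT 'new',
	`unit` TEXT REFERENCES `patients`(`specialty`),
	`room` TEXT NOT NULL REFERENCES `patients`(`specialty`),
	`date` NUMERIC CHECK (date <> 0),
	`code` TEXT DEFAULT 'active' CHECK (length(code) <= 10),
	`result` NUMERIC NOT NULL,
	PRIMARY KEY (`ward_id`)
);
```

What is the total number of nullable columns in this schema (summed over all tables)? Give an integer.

16

prescriptions: 3 nullable (specialty, route, prescription_id — PK none and explicit NOT NULL columns excluded).
patients: 6 nullable (severity, name, date, dosage, value, code — PK none and explicit NOT NULL columns excluded).
wards: 7 nullable (specialty, duration, cost, policy_no, unit, date, code — PK (ward_id) and explicit NOT NULL columns excluded).
Total: 3 + 6 + 7 = 16.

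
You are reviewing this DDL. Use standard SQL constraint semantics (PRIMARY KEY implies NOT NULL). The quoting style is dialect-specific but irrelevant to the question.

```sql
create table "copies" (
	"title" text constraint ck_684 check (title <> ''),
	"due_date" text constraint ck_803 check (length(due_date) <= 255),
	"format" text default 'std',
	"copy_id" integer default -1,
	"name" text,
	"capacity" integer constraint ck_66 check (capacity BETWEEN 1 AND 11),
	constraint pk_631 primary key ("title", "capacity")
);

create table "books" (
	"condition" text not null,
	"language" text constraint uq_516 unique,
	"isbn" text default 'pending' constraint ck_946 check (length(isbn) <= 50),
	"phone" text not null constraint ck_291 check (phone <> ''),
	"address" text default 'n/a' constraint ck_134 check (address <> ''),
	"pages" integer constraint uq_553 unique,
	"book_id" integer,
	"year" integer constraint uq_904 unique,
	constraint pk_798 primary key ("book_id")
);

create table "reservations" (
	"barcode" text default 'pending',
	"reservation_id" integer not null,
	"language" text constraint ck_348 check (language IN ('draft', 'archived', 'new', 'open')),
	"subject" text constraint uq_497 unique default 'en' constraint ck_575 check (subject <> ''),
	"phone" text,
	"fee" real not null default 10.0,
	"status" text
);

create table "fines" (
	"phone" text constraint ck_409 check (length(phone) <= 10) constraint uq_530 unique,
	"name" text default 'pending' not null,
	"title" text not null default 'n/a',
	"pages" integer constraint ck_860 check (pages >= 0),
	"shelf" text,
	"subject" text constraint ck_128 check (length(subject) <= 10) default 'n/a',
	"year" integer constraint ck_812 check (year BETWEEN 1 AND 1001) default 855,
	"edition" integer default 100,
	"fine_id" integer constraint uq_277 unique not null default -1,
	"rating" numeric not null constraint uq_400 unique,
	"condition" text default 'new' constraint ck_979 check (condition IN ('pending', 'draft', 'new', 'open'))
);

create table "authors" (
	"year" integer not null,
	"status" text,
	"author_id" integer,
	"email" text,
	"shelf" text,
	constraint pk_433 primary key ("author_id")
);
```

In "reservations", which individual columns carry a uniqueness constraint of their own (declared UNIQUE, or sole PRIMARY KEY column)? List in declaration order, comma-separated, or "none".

subject

- barcode: no UNIQUE or single-column PK constraint.
- reservation_id: no UNIQUE or single-column PK constraint.
- language: no UNIQUE or single-column PK constraint.
- subject: declared UNIQUE → unique.
- phone: no UNIQUE or single-column PK constraint.
- fee: no UNIQUE or single-column PK constraint.
- status: no UNIQUE or single-column PK constraint.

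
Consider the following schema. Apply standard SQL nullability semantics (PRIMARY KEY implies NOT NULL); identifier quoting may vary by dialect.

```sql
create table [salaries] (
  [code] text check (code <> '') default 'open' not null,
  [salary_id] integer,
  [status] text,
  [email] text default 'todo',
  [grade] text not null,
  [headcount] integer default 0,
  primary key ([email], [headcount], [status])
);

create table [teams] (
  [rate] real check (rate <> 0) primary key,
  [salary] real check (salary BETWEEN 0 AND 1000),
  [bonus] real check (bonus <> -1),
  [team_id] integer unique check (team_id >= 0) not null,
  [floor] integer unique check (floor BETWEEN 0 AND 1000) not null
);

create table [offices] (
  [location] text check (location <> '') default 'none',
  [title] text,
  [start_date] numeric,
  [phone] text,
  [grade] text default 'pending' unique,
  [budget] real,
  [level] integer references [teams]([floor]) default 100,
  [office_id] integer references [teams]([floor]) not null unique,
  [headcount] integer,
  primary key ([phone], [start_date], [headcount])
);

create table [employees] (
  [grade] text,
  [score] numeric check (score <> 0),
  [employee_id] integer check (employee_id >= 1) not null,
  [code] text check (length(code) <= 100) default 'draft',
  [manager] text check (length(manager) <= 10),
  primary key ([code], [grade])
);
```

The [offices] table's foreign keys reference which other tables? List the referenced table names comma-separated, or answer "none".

teams

- level REFERENCES teams(floor).
- office_id REFERENCES teams(floor).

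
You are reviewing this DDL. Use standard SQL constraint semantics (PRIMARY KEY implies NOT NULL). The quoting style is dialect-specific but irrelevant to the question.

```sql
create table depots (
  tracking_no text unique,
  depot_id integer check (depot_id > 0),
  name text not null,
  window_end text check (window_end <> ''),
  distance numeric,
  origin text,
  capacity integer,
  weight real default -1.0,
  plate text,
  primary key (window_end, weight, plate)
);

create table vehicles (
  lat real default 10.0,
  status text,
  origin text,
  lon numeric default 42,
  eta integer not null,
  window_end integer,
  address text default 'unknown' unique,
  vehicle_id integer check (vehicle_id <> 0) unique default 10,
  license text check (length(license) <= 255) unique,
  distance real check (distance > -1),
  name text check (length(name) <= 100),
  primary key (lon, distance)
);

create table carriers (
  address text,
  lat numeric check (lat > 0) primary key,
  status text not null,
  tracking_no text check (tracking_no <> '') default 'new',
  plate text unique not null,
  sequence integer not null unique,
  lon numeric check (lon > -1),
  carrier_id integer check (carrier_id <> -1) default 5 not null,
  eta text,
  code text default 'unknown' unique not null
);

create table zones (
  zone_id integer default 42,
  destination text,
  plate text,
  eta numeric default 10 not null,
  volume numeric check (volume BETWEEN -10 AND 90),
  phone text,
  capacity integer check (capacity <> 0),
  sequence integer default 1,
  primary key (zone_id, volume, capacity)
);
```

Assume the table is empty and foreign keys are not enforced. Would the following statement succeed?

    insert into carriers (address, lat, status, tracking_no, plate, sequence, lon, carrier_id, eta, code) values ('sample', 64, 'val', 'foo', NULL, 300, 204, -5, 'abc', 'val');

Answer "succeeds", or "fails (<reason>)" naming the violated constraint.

fails (NOT NULL on plate)

plate is explicitly set to NULL, but plate is declared NOT NULL.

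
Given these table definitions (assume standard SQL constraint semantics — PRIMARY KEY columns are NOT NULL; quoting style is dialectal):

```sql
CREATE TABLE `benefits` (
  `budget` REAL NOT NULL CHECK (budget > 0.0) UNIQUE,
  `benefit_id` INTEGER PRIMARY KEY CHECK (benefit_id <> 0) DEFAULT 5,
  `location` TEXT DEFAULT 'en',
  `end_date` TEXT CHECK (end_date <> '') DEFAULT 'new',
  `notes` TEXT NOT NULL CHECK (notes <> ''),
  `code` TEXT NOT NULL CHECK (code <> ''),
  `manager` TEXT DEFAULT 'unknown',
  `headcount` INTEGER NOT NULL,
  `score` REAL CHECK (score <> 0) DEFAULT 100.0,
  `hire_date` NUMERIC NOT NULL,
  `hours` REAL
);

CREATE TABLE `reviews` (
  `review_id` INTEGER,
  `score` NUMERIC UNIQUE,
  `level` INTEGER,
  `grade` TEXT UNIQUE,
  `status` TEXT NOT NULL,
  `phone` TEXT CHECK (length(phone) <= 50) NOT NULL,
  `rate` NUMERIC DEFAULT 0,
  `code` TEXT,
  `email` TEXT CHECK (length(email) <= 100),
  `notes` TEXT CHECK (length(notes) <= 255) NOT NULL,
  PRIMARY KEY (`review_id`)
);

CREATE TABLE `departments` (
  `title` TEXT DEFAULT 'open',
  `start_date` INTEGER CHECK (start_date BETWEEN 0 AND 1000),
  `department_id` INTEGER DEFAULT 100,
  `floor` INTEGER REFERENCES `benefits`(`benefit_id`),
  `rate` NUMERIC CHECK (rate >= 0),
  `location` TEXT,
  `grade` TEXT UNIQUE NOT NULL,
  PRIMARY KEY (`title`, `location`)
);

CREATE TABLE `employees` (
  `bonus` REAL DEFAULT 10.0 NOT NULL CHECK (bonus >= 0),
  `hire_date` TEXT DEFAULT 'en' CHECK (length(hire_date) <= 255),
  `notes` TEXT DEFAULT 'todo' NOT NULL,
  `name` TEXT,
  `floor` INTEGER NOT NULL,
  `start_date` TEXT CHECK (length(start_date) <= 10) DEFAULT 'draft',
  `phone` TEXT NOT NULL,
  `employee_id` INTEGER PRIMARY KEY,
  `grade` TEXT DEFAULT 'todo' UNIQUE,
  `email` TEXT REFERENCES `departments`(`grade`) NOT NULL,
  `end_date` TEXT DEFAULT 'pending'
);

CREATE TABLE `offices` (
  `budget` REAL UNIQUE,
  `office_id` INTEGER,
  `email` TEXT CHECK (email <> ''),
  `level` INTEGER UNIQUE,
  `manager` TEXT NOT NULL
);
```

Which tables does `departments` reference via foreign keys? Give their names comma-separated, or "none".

benefits

- floor REFERENCES benefits(benefit_id).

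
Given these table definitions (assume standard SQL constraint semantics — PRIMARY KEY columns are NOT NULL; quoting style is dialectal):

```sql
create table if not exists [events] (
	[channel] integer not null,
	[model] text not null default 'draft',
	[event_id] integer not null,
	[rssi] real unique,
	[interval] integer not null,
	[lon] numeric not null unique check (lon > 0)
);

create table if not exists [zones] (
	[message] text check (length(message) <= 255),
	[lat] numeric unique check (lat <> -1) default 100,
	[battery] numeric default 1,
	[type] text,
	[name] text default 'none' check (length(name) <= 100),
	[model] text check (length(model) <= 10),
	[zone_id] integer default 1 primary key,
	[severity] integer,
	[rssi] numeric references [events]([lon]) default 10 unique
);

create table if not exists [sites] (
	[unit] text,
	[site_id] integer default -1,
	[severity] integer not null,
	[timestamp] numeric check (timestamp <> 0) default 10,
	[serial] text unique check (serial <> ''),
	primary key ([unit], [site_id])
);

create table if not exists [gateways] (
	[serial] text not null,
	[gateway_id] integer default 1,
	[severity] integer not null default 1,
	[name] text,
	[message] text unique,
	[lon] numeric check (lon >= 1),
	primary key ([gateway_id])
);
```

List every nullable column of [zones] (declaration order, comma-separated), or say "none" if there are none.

- message: CHECK does not forbid NULL (a CHECK constraint passes when its expression is NULL) → nullable.
- lat: CHECK does not forbid NULL (a CHECK constraint passes when its expression is NULL) → nullable.
- battery: DEFAULT only fills an omitted column; an explicit NULL is still allowed → nullable.
- type: no NOT NULL constraint applies → nullable.
- name: CHECK does not forbid NULL (a CHECK constraint passes when its expression is NULL) → nullable.
- model: CHECK does not forbid NULL (a CHECK constraint passes when its expression is NULL) → nullable.
- zone_id: part of the PRIMARY KEY, which implies NOT NULL → not nullable.
- severity: no NOT NULL constraint applies → nullable.
- rssi: a foreign key column may be NULL unless separately constrained → nullable.

message, lat, battery, type, name, model, severity, rssi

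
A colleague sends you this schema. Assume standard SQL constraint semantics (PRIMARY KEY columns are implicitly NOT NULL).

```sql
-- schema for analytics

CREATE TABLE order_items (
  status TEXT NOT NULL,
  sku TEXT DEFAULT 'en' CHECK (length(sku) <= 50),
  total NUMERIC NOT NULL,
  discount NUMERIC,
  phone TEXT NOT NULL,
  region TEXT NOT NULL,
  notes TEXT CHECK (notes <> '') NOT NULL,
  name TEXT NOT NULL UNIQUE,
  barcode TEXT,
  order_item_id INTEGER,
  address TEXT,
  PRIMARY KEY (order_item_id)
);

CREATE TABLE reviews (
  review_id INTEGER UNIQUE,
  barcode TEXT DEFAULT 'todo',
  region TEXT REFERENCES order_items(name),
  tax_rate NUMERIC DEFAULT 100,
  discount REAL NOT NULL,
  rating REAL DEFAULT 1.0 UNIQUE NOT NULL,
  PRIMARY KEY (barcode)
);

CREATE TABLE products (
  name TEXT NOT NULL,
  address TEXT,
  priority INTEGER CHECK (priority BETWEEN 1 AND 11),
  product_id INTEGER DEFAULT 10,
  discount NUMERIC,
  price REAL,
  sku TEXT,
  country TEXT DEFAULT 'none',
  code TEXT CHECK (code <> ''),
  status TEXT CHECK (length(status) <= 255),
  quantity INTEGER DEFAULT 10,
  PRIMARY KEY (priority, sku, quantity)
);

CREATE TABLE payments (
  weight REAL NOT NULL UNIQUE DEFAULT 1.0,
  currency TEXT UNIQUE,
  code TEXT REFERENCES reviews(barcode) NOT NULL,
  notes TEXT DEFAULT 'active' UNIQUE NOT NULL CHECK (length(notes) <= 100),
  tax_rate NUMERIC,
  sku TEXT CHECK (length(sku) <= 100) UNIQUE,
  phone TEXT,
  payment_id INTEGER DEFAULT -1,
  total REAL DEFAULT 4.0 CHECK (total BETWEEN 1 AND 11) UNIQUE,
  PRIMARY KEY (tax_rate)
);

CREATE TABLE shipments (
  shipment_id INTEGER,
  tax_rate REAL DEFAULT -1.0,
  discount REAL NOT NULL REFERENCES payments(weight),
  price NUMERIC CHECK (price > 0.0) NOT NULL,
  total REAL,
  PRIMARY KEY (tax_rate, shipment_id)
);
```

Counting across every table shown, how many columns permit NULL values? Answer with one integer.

order_items: 4 nullable (sku, discount, barcode, address — PK (order_item_id) and explicit NOT NULL columns excluded).
reviews: 3 nullable (review_id, region, tax_rate — PK (barcode) and explicit NOT NULL columns excluded).
products: 7 nullable (address, product_id, discount, price, country, code, status — PK (priority, sku, quantity) and explicit NOT NULL columns excluded).
payments: 5 nullable (currency, sku, phone, payment_id, total — PK (tax_rate) and explicit NOT NULL columns excluded).
shipments: 1 nullable (total — PK (tax_rate, shipment_id) and explicit NOT NULL columns excluded).
Total: 4 + 3 + 7 + 5 + 1 = 20.

20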